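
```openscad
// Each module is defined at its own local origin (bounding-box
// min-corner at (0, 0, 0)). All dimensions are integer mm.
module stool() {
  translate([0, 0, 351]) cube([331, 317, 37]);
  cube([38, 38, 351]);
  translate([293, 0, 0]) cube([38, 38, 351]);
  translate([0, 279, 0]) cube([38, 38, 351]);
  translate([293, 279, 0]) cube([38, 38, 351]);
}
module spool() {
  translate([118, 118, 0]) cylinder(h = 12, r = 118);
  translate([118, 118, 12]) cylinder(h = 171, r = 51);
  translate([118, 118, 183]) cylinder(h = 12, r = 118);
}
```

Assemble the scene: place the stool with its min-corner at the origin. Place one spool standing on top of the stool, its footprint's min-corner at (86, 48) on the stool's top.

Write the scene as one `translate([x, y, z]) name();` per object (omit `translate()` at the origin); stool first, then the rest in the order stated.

stool();
translate([86, 48, 388]) spool();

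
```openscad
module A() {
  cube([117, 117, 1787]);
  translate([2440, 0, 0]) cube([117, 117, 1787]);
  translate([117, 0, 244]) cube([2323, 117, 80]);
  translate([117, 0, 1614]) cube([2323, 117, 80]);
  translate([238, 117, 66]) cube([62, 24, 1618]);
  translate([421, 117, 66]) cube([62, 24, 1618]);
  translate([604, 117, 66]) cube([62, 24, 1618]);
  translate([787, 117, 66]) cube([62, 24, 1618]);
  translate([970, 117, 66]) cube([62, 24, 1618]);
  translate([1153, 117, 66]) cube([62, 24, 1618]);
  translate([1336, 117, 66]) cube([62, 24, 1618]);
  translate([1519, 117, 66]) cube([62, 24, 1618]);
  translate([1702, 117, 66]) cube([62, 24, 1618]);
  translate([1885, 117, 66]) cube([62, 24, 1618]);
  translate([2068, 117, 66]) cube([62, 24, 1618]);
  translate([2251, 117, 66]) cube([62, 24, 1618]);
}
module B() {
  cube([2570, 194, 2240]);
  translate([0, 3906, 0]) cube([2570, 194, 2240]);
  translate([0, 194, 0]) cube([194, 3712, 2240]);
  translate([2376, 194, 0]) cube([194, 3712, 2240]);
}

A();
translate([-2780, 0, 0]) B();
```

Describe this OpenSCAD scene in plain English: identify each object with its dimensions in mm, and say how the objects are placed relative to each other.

A is a fence section. Two 117×117 mm posts, 1787 mm tall, stand on the floor with a clear span of 2323 mm between their inner faces. Two horizontal rails of 117×80 mm section span the gap between the posts with their undersides at z = 244 mm and z = 1614 mm, flush with the posts' −y face. 12 pickets, each 62 mm wide, 24 mm thick and 1618 mm tall, are fixed to the +y face of the rails with their bottoms at z = 66 mm, evenly spaced across the span with equal gaps (rounded down to the nearest mm) at the −x end and between each pair — any rounding remainder accumulates at the +x end.

B is a box-shaped house frame (walls only): outside footprint 2570×4100 mm, wall height 2240 mm, wall thickness 194 mm. The two y-facing walls run the full x-width; the two x-facing walls fit between the inner faces of the y-facing walls.

The house frame is on the floor beside the fence section on its −x side.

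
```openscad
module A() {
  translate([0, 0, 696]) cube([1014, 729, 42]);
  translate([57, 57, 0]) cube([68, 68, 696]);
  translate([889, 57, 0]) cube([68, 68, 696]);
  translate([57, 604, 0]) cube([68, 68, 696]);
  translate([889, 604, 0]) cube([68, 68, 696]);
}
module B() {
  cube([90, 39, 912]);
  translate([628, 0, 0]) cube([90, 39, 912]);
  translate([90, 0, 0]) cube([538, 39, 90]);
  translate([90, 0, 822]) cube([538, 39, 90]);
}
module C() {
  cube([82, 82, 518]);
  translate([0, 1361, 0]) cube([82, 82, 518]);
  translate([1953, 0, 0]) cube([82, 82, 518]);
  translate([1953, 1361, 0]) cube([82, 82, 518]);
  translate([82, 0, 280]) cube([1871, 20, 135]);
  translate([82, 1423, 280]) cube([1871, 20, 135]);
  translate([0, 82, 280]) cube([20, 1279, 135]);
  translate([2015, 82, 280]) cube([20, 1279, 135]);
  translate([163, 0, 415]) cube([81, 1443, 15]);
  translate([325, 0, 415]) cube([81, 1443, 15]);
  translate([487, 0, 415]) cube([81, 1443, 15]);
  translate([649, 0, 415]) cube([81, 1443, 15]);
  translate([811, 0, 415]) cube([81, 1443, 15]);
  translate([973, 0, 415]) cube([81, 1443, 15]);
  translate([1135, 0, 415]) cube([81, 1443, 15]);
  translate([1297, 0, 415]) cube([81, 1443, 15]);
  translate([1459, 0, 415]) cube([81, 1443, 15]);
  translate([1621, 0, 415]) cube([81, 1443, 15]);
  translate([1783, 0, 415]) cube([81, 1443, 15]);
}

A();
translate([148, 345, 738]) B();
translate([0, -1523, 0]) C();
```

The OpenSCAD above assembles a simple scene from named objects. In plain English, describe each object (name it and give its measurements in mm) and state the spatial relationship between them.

A is a rectangular dining table. The top is 1014×729×42 mm with its upper surface at z = 738 mm. It stands on four 68×68 mm square legs, each inset 57 mm from the nearest pair of top edges, running from the floor to the underside of the top.

B is a rectangular picture frame lying in the x–z plane (depth along y). The opening is 538 mm wide (x) by 732 mm tall (z), surrounded by a border 90 mm wide on all four sides. The frame is 39 mm deep and is made of two full-height vertical stiles with two horizontal rails fitted between them.

C is a bed frame 2035 mm long (x) by 1443 mm wide (y). Four 82×82 mm corner posts, 518 mm tall, at the corners of the footprint. Four rails of 20 mm thickness and 135 mm height run between adjacent posts with their undersides at z = 280 mm, their outer faces flush with the outside of the frame (the two x-running rails run between the posts' inner faces; the two y-running rails run between the posts' inner faces). 11 slats, each 81 mm wide (x) and 15 mm thick, lie across the top of the two x-running rails, running the full 1443 mm width of the frame in y; the slats are evenly spaced along x between the inner faces of the end posts with equal gaps (rounded down to the nearest mm) at the −x end and between each pair — any rounding remainder accumulates at the +x end.

The picture frame is on top of the table, centred. The bed frame is on the floor beside the table on its −y side.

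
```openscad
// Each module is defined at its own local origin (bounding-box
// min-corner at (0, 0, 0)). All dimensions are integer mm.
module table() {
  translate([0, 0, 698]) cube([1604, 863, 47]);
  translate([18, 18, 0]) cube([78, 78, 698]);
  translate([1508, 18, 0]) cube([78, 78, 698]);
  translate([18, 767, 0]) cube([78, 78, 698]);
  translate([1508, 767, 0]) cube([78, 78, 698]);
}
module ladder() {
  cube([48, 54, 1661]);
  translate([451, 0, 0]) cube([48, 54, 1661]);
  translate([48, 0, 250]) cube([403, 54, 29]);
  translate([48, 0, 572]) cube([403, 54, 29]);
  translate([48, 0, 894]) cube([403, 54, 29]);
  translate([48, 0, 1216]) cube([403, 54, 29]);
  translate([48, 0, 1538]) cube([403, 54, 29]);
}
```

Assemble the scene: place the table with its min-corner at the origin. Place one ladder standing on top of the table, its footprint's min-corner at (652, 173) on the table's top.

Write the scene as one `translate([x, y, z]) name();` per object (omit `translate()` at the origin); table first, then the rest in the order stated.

table();
translate([652, 173, 745]) ladder();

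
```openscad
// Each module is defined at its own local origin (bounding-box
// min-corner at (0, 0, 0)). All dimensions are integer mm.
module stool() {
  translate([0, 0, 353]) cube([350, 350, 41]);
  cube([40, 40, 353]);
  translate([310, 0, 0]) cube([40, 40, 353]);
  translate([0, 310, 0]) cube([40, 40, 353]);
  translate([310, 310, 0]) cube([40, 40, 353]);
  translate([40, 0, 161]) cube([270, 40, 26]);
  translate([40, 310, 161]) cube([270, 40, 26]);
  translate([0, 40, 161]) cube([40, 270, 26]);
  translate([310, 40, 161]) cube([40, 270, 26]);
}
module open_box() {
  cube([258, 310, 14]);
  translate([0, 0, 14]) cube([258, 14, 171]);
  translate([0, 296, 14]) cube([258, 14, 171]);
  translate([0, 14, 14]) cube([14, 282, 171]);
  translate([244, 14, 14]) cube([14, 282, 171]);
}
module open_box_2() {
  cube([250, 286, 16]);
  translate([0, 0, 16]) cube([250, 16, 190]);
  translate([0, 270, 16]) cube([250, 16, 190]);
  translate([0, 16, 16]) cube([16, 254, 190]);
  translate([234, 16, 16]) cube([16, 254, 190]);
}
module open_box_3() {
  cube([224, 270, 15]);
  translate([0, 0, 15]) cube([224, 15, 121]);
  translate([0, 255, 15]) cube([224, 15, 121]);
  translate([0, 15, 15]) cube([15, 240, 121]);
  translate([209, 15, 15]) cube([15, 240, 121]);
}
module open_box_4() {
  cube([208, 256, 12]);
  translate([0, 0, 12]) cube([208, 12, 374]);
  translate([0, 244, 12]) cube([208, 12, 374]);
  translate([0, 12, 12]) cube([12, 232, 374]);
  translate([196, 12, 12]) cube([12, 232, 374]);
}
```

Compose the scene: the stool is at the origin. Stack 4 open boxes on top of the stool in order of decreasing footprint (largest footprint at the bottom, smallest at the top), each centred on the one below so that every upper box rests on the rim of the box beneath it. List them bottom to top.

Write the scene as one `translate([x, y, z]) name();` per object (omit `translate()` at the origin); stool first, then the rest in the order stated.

stool();
translate([46, 20, 394]) open_box();
translate([50, 32, 579]) open_box_2();
translate([63, 40, 785]) open_box_3();
translate([71, 47, 921]) open_box_4();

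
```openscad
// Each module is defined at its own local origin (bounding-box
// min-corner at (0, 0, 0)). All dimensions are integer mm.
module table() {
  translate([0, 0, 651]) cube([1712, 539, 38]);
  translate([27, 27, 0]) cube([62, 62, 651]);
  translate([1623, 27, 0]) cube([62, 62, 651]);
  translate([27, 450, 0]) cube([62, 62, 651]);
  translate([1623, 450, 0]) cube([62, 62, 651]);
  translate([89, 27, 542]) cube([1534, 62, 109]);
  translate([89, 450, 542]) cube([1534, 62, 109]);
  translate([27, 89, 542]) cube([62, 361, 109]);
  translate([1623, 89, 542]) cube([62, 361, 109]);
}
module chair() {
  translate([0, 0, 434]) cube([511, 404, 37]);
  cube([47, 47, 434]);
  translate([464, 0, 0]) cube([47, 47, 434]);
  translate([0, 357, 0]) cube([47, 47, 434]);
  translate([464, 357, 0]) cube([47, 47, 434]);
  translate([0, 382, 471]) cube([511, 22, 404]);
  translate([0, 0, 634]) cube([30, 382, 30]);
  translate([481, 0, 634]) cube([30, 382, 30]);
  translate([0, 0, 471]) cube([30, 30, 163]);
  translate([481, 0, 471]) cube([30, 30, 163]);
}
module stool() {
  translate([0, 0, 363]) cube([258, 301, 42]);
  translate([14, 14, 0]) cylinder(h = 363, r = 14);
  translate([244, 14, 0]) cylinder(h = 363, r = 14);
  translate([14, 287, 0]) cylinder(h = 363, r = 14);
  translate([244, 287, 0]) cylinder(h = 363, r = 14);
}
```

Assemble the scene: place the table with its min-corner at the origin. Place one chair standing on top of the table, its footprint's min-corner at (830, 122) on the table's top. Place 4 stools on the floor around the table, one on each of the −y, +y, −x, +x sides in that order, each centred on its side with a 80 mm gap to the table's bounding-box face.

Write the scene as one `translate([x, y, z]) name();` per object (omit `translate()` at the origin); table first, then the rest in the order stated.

table();
translate([830, 122, 689]) chair();
translate([727, -381, 0]) stool();
translate([727, 619, 0]) stool();
translate([-338, 119, 0]) stool();
translate([1792, 119, 0]) stool();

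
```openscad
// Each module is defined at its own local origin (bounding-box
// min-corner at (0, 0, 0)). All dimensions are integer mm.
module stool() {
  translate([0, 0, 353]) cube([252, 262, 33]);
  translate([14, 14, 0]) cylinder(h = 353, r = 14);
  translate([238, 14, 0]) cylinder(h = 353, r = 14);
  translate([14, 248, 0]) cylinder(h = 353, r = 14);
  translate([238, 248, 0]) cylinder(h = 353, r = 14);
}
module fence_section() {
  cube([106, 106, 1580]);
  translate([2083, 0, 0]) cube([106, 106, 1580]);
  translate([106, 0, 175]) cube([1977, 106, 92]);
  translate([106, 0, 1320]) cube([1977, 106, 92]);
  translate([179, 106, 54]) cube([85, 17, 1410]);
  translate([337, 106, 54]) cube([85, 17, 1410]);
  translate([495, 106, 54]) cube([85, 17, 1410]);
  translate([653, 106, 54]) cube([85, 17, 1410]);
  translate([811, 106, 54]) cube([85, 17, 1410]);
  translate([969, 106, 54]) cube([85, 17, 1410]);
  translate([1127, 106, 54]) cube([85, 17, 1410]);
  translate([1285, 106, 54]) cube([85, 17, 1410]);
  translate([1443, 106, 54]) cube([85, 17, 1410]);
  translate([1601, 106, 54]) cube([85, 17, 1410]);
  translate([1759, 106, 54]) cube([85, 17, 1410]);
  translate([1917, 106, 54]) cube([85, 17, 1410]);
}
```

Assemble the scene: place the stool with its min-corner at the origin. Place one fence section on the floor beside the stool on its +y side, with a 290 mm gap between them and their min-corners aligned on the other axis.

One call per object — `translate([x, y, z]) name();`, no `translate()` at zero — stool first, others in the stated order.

stool();
translate([0, 552, 0]) fence_section();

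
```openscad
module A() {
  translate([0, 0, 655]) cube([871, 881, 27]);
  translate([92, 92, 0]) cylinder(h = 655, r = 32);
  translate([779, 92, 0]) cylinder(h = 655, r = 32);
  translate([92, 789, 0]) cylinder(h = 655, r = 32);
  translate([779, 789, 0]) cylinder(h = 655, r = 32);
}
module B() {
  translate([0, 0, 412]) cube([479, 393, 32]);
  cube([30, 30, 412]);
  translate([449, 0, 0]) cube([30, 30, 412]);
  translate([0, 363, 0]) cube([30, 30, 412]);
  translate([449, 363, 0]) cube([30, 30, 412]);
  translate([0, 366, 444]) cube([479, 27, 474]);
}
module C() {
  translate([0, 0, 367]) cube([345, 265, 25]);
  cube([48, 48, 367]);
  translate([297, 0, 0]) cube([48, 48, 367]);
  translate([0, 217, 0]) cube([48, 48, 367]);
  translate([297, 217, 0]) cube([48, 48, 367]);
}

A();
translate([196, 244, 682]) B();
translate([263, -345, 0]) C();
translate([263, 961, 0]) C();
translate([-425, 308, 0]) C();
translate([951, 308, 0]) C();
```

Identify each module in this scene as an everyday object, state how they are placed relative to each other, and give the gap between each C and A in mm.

Each stool's nearest face is 80 mm from the table's bounding box.

A is a table. B is a chair. C is a stool. The chair is on top of the table, centred. Four stools sit around the table at the −y, +y, −x, +x sides. The gap between each stool and the table is 80 mm.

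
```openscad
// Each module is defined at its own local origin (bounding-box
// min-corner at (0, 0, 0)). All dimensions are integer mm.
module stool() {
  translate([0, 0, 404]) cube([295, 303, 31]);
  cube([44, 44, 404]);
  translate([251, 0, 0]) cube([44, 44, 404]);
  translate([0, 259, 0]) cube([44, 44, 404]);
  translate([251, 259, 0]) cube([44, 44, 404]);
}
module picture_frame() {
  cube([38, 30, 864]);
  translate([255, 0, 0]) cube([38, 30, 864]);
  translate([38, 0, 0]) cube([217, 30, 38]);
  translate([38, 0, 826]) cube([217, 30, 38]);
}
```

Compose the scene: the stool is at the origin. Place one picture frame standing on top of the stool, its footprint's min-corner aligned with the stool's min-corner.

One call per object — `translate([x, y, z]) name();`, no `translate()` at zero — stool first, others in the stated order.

stool();
translate([0, 0, 435]) picture_frame();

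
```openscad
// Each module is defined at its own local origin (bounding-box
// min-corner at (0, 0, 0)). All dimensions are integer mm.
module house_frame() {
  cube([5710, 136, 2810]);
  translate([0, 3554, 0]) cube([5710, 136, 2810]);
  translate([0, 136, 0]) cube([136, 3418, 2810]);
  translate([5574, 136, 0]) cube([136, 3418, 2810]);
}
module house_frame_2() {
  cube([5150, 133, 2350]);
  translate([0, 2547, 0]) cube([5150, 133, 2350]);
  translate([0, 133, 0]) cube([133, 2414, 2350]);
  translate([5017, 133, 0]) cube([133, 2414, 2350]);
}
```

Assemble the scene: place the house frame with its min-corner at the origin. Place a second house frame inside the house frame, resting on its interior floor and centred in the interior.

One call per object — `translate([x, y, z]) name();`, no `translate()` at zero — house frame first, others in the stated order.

house_frame();
translate([280, 505, 0]) house_frame_2();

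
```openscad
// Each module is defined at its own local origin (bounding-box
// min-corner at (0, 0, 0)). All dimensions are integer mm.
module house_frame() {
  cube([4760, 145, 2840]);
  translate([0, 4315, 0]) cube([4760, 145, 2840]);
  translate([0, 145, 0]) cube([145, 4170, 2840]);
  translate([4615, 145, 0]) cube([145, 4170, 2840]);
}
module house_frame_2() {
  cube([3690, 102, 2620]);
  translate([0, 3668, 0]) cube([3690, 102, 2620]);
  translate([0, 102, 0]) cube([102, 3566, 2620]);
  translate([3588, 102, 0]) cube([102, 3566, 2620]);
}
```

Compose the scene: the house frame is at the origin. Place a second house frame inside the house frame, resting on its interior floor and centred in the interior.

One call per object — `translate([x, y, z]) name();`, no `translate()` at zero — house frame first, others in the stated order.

house_frame();
translate([535, 345, 0]) house_frame_2();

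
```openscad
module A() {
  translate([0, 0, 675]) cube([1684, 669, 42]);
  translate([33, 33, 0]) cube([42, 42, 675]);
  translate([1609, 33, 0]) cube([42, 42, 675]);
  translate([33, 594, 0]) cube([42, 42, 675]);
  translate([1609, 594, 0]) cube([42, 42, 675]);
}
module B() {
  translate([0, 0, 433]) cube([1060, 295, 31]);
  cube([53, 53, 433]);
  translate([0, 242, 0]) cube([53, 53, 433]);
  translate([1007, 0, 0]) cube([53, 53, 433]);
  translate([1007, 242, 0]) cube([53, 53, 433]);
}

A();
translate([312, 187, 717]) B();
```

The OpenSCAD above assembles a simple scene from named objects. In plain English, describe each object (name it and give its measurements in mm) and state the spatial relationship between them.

A is a rectangular dining table. The top is 1684×669×42 mm with its upper surface at z = 717 mm. It stands on four 42×42 mm square legs, each inset 33 mm from the nearest pair of top edges, running from the floor to the underside of the top.

B is a bench: a 1060×295 mm seat slab, 31 mm thick, top at z = 464 mm, on four 53×53 mm square legs flush with the seat corners and standing on z = 0.

The bench is on top of the table, centred.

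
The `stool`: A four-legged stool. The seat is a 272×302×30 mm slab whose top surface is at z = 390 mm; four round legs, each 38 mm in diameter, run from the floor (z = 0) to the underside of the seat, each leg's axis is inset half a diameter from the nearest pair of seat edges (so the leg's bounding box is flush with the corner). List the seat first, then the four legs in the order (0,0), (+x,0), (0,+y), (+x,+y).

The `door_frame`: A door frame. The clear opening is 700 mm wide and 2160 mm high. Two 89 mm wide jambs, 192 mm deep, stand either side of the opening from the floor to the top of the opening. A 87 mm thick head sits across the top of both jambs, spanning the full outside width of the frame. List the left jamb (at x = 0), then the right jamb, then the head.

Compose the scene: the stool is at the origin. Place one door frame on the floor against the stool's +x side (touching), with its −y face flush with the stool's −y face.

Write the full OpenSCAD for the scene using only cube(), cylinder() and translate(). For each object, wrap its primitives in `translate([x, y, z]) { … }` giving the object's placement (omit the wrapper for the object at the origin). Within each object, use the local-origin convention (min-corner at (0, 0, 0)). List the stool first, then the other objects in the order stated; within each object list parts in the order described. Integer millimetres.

translate([0, 0, 360]) cube([272, 302, 30]);
translate([19, 19, 0]) cylinder(h = 360, r = 19);
translate([253, 19, 0]) cylinder(h = 360, r = 19);
translate([19, 283, 0]) cylinder(h = 360, r = 19);
translate([253, 283, 0]) cylinder(h = 360, r = 19);
translate([272, 0, 0]) {
  cube([89, 192, 2160]);
  translate([789, 0, 0]) cube([89, 192, 2160]);
  translate([0, 0, 2160]) cube([878, 192, 87]);
}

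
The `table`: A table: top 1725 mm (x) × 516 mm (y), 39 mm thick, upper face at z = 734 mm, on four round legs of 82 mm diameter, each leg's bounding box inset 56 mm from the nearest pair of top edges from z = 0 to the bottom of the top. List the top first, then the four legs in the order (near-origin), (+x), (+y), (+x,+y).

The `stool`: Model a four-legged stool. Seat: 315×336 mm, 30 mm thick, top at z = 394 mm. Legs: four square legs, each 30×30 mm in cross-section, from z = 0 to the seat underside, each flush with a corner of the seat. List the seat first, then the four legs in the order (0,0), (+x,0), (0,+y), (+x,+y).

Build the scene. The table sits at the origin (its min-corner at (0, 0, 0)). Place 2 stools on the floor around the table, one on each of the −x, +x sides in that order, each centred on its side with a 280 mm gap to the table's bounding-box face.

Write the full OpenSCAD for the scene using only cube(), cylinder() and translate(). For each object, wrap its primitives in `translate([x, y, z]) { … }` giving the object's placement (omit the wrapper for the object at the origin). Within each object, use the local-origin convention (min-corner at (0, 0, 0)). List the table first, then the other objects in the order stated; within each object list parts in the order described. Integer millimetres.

translate([0, 0, 695]) cube([1725, 516, 39]);
translate([97, 97, 0]) cylinder(h = 695, r = 41);
translate([1628, 97, 0]) cylinder(h = 695, r = 41);
translate([97, 419, 0]) cylinder(h = 695, r = 41);
translate([1628, 419, 0]) cylinder(h = 695, r = 41);
translate([-595, 90, 0]) {
  translate([0, 0, 364]) cube([315, 336, 30]);
  cube([30, 30, 364]);
  translate([285, 0, 0]) cube([30, 30, 364]);
  translate([0, 306, 0]) cube([30, 30, 364]);
  translate([285, 306, 0]) cube([30, 30, 364]);
}
translate([2005, 90, 0]) {
  translate([0, 0, 364]) cube([315, 336, 30]);
  cube([30, 30, 364]);
  translate([285, 0, 0]) cube([30, 30, 364]);
  translate([0, 306, 0]) cube([30, 30, 364]);
  translate([285, 306, 0]) cube([30, 30, 364]);
}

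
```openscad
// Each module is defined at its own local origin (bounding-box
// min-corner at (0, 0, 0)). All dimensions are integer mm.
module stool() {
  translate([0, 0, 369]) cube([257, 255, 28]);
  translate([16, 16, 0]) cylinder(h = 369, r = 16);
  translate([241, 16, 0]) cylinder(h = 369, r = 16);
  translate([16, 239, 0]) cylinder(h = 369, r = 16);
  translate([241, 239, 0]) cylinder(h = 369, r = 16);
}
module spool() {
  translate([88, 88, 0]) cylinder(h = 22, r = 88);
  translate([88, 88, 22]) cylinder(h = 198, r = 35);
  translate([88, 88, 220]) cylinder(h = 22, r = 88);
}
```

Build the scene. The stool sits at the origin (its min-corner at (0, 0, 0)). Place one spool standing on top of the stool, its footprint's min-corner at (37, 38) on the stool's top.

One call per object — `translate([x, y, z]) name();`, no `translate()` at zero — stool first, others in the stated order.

stool();
translate([37, 38, 397]) spool();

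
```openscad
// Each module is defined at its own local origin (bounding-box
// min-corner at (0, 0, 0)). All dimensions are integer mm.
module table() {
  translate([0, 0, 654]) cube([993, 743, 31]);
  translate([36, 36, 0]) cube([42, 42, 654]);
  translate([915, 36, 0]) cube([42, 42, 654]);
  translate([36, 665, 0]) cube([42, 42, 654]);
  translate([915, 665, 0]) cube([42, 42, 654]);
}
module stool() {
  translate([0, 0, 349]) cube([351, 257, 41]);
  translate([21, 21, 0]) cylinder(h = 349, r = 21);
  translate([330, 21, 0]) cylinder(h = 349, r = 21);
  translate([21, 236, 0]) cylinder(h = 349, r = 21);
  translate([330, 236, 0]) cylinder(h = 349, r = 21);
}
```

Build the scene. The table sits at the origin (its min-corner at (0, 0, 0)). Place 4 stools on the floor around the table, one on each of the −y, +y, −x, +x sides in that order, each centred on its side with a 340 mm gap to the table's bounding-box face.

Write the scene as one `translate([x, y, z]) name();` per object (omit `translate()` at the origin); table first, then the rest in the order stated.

table();
translate([321, -597, 0]) stool();
translate([321, 1083, 0]) stool();
translate([-691, 243, 0]) stool();
translate([1333, 243, 0]) stool();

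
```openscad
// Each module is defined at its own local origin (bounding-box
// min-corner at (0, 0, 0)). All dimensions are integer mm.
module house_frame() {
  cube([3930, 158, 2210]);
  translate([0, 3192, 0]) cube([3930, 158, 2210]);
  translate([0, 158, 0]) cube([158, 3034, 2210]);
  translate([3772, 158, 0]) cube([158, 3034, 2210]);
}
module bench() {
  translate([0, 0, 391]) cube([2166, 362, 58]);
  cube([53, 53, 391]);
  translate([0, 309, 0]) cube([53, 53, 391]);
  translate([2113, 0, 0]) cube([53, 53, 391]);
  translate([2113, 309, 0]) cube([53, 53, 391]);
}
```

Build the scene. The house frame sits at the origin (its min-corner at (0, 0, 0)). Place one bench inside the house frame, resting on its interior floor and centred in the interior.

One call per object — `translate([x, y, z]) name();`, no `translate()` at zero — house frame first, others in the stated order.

house_frame();
translate([882, 1494, 0]) bench();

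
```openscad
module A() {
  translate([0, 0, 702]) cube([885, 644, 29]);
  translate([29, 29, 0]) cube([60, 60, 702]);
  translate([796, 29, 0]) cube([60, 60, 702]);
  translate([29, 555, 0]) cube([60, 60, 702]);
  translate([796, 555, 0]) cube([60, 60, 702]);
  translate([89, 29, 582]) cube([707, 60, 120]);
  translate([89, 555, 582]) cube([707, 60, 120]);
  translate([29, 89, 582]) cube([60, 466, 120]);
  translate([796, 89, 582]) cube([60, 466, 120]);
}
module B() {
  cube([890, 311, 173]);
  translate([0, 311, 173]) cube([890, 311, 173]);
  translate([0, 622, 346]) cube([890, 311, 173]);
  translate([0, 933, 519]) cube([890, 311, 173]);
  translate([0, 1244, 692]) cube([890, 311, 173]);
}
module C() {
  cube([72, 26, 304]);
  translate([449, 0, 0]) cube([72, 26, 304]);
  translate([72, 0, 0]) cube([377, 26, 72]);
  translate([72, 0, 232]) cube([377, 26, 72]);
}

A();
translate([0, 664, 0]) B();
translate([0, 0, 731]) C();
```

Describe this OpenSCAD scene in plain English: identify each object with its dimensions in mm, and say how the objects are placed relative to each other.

A is a table with a 885×644 mm rectangular top, 29 mm thick, top surface at z = 731 mm, supported by four 60×60 mm square legs, each inset 29 mm from the nearest pair of top edges, running from the floor. Four apron rails, 60 mm thick and 120 mm tall, run between adjacent legs with their top edges flush with the underside of the top and their outer faces flush with the legs' outer faces.

B is a run of 5 identical solid stair steps. Each tread is 890×311 mm and each step block is 173 mm high. Step 1 rests on the floor; step k is offset from step 1 by (k−1)×311 mm in y and (k−1)×173 mm in z.

C is a picture frame with a 377×160 mm rectangular opening (x by z) and a uniform 72 mm border on every side. Frame depth is 26 mm along y. It is built from two vertical stiles running the full outside height and two horizontal rails spanning the gap between the stiles.

The staircase is on the floor beside the table on its +y side. The picture frame is on top of the table.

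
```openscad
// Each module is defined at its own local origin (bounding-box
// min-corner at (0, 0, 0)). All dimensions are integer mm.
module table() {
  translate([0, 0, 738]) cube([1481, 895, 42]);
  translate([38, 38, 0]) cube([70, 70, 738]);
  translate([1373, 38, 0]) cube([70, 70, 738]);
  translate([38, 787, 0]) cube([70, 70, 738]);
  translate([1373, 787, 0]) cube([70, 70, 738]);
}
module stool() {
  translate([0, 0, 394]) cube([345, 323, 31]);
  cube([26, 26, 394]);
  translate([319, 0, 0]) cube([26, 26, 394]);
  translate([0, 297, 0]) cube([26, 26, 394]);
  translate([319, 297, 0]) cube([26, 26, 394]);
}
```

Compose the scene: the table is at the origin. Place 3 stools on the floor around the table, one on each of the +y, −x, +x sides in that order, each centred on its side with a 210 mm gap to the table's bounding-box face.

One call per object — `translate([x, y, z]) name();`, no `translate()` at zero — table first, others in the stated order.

table();
translate([568, 1105, 0]) stool();
translate([-555, 286, 0]) stool();
translate([1691, 286, 0]) stool();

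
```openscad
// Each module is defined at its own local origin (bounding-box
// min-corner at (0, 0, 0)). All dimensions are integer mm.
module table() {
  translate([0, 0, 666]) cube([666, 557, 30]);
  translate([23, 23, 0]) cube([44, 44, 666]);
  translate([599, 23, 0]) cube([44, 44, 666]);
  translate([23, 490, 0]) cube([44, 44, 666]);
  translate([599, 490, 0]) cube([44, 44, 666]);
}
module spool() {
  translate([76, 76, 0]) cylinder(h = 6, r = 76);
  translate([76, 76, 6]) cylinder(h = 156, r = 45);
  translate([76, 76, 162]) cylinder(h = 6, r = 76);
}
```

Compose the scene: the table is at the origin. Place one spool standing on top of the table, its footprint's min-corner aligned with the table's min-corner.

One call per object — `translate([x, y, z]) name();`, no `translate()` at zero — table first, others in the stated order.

table();
translate([0, 0, 696]) spool();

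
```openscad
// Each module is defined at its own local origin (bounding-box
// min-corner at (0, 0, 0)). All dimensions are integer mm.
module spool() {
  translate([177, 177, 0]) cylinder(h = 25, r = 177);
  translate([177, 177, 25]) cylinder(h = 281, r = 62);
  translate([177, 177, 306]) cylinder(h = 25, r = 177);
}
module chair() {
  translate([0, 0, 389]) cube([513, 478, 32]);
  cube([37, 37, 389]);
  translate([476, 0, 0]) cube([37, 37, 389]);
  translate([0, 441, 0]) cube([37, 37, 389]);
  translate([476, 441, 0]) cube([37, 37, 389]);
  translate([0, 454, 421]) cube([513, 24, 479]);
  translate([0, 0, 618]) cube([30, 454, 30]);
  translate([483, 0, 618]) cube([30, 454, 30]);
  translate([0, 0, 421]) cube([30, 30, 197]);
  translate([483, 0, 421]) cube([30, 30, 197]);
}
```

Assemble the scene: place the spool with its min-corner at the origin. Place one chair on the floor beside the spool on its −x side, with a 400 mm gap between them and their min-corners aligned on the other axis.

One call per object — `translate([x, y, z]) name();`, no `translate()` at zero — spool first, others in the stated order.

spool();
translate([-913, 0, 0]) chair();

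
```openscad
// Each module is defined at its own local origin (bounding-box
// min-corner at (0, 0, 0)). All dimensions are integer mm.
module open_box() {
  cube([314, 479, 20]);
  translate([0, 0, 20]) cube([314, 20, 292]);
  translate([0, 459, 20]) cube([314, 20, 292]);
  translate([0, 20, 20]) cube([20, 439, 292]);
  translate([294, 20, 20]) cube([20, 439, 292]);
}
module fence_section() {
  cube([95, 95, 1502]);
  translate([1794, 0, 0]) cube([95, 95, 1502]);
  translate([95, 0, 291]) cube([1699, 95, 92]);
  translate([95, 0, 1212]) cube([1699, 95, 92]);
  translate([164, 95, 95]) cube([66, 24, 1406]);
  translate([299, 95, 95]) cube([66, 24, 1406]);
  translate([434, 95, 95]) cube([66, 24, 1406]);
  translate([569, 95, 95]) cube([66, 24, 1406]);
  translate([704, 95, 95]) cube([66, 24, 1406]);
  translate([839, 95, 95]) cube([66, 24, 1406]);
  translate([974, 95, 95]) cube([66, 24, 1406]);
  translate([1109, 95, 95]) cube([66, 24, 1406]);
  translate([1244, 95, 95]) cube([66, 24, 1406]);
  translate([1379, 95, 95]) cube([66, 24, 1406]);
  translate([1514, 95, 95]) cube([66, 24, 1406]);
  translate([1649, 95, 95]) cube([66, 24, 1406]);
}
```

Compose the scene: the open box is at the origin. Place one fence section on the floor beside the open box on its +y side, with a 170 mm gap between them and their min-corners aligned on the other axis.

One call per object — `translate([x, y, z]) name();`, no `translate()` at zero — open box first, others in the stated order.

open_box();
translate([0, 649, 0]) fence_section();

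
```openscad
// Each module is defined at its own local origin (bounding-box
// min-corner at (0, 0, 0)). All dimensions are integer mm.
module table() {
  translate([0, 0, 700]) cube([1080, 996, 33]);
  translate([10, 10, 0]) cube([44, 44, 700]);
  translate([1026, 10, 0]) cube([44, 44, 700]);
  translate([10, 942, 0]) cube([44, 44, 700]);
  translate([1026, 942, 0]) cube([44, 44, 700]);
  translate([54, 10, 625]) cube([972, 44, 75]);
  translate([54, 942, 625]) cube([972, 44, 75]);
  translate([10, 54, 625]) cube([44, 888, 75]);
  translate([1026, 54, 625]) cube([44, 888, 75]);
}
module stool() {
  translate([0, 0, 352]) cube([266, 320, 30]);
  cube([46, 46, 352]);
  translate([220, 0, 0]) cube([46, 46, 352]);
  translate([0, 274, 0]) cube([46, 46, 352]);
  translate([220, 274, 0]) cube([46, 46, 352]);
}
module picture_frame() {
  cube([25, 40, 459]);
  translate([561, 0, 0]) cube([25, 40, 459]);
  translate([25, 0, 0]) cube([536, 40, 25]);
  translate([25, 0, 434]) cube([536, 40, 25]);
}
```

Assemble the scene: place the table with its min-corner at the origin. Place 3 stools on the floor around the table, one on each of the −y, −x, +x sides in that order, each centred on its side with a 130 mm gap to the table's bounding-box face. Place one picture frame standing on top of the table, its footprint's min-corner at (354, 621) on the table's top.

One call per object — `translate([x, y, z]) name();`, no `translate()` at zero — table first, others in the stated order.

table();
translate([407, -450, 0]) stool();
translate([-396, 338, 0]) stool();
translate([1210, 338, 0]) stool();
translate([354, 621, 733]) picture_frame();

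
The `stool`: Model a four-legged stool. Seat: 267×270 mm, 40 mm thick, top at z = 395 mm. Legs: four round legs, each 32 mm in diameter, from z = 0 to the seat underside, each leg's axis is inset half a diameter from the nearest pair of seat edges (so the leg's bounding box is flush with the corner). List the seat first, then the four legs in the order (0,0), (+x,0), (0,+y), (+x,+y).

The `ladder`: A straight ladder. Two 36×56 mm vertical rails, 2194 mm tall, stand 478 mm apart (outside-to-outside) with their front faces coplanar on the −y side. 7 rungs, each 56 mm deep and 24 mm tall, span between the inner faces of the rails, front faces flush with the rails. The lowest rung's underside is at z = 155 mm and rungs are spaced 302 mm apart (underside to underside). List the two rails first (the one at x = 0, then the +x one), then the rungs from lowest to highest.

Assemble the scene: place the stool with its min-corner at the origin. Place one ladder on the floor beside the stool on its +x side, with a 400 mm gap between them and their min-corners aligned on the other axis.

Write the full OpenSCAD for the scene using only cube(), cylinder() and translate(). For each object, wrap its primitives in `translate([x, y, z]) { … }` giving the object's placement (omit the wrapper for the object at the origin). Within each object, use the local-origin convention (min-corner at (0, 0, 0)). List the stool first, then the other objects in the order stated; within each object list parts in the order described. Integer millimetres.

translate([0, 0, 355]) cube([267, 270, 40]);
translate([16, 16, 0]) cylinder(h = 355, r = 16);
translate([251, 16, 0]) cylinder(h = 355, r = 16);
translate([16, 254, 0]) cylinder(h = 355, r = 16);
translate([251, 254, 0]) cylinder(h = 355, r = 16);
translate([667, 0, 0]) {
  cube([36, 56, 2194]);
  translate([442, 0, 0]) cube([36, 56, 2194]);
  translate([36, 0, 155]) cube([406, 56, 24]);
  translate([36, 0, 457]) cube([406, 56, 24]);
  translate([36, 0, 759]) cube([406, 56, 24]);
  translate([36, 0, 1061]) cube([406, 56, 24]);
  translate([36, 0, 1363]) cube([406, 56, 24]);
  translate([36, 0, 1665]) cube([406, 56, 24]);
  translate([36, 0, 1967]) cube([406, 56, 24]);
}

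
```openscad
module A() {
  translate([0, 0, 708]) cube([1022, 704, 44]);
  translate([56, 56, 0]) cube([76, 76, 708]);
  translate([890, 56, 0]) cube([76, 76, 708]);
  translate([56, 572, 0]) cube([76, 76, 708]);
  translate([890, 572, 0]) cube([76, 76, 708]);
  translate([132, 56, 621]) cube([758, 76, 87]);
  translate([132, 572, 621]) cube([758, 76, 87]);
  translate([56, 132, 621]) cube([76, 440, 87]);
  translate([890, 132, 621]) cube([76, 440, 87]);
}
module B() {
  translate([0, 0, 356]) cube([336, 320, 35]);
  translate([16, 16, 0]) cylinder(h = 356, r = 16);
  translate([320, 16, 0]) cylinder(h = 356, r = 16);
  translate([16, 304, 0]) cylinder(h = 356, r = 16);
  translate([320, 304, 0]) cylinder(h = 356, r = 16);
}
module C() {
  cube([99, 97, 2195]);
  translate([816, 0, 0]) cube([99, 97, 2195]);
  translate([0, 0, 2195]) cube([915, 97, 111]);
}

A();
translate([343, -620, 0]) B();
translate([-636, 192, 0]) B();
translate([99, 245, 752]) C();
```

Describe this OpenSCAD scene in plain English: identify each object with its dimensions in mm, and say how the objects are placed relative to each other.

A is a table: top 1022 mm (x) × 704 mm (y), 44 mm thick, upper face at z = 752 mm, on four 76×76 mm square legs, each inset 56 mm from the nearest pair of top edges, running from z = 0 to the bottom of the top. Four apron rails, 76 mm thick and 87 mm tall, run between adjacent legs with their top edges flush with the underside of the top and their outer faces flush with the legs' outer faces.

B is a four-legged stool. The seat is 336×320 mm, 35 mm thick, top at z = 391 mm. It stands on four round legs, each 32 mm in diameter, from z = 0 to the seat underside, each leg's axis is inset half a diameter from the nearest pair of seat edges (so the leg's bounding box is flush with the corner).

C is a rectangular door frame: two vertical jambs of 99×97 mm section, 2195 mm tall, with a clear opening 717 mm wide between their inner faces. A header 111 mm tall and 97 mm deep lies on top of the jambs and spans the full outside width.

Two stools sit around the table at the −y, −x sides. The door frame is on top of the table.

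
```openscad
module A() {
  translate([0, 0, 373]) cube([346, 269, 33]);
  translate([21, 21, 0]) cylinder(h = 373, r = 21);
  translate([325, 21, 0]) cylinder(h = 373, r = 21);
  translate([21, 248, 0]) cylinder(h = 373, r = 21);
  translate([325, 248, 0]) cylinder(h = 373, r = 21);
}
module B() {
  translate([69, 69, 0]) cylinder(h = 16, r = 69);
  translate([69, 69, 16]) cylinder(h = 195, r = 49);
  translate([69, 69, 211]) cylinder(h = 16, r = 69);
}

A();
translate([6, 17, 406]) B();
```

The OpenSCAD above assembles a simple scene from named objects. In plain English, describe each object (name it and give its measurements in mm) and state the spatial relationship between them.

A is a simple wooden stool: a rectangular seat 346 mm (x) by 269 mm (y), 33 mm thick, top face at z = 406 mm, on four round legs, each 42 mm in diameter. The legs rest on z = 0, each leg's axis is inset half a diameter from the nearest pair of seat edges (so the leg's bounding box is flush with the corner).

B is a spool: two coaxial disc flanges of radius 69 mm and thickness 16 mm, joined by a core cylinder of radius 49 mm and height 195 mm. The lower flange rests on z = 0 and the three cylinders share a vertical axis.

The spool is on top of the stool.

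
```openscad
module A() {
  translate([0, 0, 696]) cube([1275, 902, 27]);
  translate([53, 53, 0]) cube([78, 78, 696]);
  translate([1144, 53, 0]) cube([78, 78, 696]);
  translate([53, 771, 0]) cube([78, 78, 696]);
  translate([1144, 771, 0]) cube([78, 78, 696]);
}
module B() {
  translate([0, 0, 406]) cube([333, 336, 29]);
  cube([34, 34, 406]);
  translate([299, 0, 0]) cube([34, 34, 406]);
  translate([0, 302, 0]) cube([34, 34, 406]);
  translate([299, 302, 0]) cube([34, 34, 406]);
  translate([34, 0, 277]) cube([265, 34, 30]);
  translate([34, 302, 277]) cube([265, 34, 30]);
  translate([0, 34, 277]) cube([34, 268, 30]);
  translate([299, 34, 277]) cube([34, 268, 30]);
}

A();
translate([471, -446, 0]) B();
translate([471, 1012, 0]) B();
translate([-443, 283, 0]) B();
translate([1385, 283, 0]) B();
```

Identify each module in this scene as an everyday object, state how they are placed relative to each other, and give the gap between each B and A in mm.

A is a table. B is a stool. Four stools sit around the table at the −y, +y, −x, +x sides. The gap between each stool and the table is 110 mm.

Each stool's nearest face is 110 mm from the table's bounding box.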